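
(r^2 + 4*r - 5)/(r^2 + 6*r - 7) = (r + 5)/(r + 7)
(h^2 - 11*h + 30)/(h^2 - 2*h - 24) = (h - 5)/(h + 4)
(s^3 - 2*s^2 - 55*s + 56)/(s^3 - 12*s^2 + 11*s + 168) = (s^2 + 6*s - 7)/(s^2 - 4*s - 21)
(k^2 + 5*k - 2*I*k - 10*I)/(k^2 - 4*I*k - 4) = (k + 5)/(k - 2*I)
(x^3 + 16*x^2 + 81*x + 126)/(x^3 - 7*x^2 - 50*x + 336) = (x^2 + 9*x + 18)/(x^2 - 14*x + 48)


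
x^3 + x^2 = x^2*(x + 1)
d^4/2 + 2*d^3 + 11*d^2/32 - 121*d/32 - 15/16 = (d/2 + 1)*(d - 5/4)*(d + 1/4)*(d + 3)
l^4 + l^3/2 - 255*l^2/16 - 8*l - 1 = (l - 4)*(l + 1/4)^2*(l + 4)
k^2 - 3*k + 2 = (k - 2)*(k - 1)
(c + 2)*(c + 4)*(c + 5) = c^3 + 11*c^2 + 38*c + 40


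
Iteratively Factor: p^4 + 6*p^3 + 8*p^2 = (p)*(p^3 + 6*p^2 + 8*p) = p*(p + 4)*(p^2 + 2*p) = p^2*(p + 4)*(p + 2)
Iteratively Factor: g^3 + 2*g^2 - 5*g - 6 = (g - 2)*(g^2 + 4*g + 3) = (g - 2)*(g + 3)*(g + 1)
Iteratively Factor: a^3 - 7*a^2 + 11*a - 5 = (a - 5)*(a^2 - 2*a + 1) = (a - 5)*(a - 1)*(a - 1)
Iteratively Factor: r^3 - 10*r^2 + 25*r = (r - 5)*(r^2 - 5*r) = (r - 5)^2*(r)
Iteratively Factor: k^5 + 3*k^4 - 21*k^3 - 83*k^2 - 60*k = (k + 4)*(k^4 - k^3 - 17*k^2 - 15*k) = (k - 5)*(k + 4)*(k^3 + 4*k^2 + 3*k) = (k - 5)*(k + 1)*(k + 4)*(k^2 + 3*k) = k*(k - 5)*(k + 1)*(k + 4)*(k + 3)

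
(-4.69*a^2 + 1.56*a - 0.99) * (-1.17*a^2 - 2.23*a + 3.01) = 5.4873*a^4 + 8.6335*a^3 - 16.4374*a^2 + 6.9033*a - 2.9799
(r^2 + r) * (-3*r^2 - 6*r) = -3*r^4 - 9*r^3 - 6*r^2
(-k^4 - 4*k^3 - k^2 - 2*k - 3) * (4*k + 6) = -4*k^5 - 22*k^4 - 28*k^3 - 14*k^2 - 24*k - 18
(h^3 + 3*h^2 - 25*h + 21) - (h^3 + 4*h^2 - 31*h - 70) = -h^2 + 6*h + 91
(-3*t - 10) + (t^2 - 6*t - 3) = t^2 - 9*t - 13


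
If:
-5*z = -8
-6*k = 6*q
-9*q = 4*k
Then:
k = 0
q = 0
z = 8/5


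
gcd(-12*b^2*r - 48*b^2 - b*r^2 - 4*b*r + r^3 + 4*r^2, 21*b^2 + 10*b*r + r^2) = 3*b + r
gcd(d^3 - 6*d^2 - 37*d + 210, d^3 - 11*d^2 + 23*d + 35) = d^2 - 12*d + 35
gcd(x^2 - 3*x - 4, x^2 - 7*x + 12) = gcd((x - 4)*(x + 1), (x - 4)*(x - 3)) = x - 4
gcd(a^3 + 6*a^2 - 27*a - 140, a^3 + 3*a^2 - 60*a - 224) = a^2 + 11*a + 28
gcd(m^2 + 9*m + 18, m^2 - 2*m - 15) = m + 3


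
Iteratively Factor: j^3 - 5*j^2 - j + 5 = (j - 5)*(j^2 - 1) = (j - 5)*(j - 1)*(j + 1)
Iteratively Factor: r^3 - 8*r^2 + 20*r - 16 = (r - 2)*(r^2 - 6*r + 8) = (r - 4)*(r - 2)*(r - 2)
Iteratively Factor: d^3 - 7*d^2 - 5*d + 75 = (d - 5)*(d^2 - 2*d - 15) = (d - 5)*(d + 3)*(d - 5)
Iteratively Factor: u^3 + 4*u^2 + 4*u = (u + 2)*(u^2 + 2*u) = (u + 2)^2*(u)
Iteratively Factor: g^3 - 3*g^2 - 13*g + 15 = (g + 3)*(g^2 - 6*g + 5) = (g - 5)*(g + 3)*(g - 1)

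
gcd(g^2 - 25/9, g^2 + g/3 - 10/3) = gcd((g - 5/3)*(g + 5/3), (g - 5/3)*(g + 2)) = g - 5/3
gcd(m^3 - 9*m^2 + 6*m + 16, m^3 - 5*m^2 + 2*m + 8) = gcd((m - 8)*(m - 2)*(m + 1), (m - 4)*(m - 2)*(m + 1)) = m^2 - m - 2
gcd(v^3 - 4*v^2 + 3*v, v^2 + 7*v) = v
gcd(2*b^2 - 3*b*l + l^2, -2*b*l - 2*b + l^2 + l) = 2*b - l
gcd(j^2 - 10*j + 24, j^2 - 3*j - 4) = j - 4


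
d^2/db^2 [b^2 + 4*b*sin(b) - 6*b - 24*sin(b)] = -4*b*sin(b) + 24*sin(b) + 8*cos(b) + 2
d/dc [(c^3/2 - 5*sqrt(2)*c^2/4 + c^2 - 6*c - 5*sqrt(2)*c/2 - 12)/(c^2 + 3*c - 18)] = (2*c^4 + 12*c^3 - 72*c^2 - 5*sqrt(2)*c^2 - 48*c + 180*sqrt(2)*c + 180*sqrt(2) + 576)/(4*(c^4 + 6*c^3 - 27*c^2 - 108*c + 324))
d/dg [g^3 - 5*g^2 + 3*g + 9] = 3*g^2 - 10*g + 3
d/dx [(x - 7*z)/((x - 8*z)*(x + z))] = ((-x + 7*z)*(x - 8*z) + (-x + 7*z)*(x + z) + (x - 8*z)*(x + z))/((x - 8*z)^2*(x + z)^2)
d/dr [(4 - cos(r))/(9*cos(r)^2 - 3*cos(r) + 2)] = (-9*cos(r)^2 + 72*cos(r) - 10)*sin(r)/(9*sin(r)^2 + 3*cos(r) - 11)^2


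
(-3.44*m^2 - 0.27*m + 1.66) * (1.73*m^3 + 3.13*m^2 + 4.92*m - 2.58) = -5.9512*m^5 - 11.2343*m^4 - 14.8981*m^3 + 12.7426*m^2 + 8.8638*m - 4.2828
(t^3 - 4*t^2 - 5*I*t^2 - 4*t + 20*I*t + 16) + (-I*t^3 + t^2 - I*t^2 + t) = t^3 - I*t^3 - 3*t^2 - 6*I*t^2 - 3*t + 20*I*t + 16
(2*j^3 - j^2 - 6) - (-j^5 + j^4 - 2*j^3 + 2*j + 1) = j^5 - j^4 + 4*j^3 - j^2 - 2*j - 7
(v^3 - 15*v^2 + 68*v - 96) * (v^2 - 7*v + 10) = v^5 - 22*v^4 + 183*v^3 - 722*v^2 + 1352*v - 960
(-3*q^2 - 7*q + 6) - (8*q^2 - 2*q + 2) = -11*q^2 - 5*q + 4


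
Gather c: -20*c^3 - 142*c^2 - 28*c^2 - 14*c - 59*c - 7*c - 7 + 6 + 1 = -20*c^3 - 170*c^2 - 80*c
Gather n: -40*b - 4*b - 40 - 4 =-44*b - 44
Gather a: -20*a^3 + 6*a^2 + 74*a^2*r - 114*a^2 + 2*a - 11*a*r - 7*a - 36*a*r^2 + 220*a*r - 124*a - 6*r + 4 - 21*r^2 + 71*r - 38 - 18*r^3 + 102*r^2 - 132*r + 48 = -20*a^3 + a^2*(74*r - 108) + a*(-36*r^2 + 209*r - 129) - 18*r^3 + 81*r^2 - 67*r + 14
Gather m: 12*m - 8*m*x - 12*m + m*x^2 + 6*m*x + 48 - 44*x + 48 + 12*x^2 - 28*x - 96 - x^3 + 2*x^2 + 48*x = m*(x^2 - 2*x) - x^3 + 14*x^2 - 24*x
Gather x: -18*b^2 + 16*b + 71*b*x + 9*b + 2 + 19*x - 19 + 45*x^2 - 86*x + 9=-18*b^2 + 25*b + 45*x^2 + x*(71*b - 67) - 8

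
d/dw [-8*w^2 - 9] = -16*w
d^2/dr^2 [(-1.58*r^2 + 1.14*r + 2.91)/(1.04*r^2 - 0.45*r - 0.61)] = (0.987168000000002*r^3 + 12.870624*r^2 - 3.831984*r + 3.069062)/(1.124864*r^6 - 1.46016*r^5 - 1.347528*r^4 + 1.621755*r^3 + 0.790377*r^2 - 0.502335*r - 0.226981)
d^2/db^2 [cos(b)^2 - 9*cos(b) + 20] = 9*cos(b) - 2*cos(2*b)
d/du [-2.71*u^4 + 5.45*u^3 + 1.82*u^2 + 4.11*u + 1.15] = -10.84*u^3 + 16.35*u^2 + 3.64*u + 4.11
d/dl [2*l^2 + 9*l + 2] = 4*l + 9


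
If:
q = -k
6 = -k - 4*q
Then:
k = 2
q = -2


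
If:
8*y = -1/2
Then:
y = -1/16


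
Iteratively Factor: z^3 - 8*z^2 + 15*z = (z - 5)*(z^2 - 3*z) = (z - 5)*(z - 3)*(z)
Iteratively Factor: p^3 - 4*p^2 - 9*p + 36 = (p - 4)*(p^2 - 9) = (p - 4)*(p + 3)*(p - 3)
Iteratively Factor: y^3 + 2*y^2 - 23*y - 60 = (y + 4)*(y^2 - 2*y - 15) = (y + 3)*(y + 4)*(y - 5)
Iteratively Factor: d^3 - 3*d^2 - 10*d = (d - 5)*(d^2 + 2*d) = (d - 5)*(d + 2)*(d)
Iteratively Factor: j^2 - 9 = (j + 3)*(j - 3)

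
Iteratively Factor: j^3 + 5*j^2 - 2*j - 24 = (j + 4)*(j^2 + j - 6) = (j + 3)*(j + 4)*(j - 2)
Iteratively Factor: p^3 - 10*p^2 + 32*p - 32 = (p - 4)*(p^2 - 6*p + 8) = (p - 4)^2*(p - 2)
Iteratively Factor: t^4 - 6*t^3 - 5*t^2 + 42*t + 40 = (t - 4)*(t^3 - 2*t^2 - 13*t - 10) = (t - 4)*(t + 2)*(t^2 - 4*t - 5) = (t - 5)*(t - 4)*(t + 2)*(t + 1)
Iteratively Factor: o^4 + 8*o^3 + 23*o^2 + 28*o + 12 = (o + 2)*(o^3 + 6*o^2 + 11*o + 6) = (o + 2)*(o + 3)*(o^2 + 3*o + 2) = (o + 1)*(o + 2)*(o + 3)*(o + 2)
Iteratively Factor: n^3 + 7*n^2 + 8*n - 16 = (n + 4)*(n^2 + 3*n - 4) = (n - 1)*(n + 4)*(n + 4)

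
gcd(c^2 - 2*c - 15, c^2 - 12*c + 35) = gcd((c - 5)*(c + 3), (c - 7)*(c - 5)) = c - 5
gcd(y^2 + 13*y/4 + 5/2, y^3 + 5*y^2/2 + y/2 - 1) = y + 2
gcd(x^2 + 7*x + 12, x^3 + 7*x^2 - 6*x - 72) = x + 4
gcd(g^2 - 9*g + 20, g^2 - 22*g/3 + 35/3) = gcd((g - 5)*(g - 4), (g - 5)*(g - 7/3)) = g - 5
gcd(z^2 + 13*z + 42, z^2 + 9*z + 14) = z + 7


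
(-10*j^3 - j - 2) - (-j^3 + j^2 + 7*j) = -9*j^3 - j^2 - 8*j - 2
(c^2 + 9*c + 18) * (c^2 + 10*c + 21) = c^4 + 19*c^3 + 129*c^2 + 369*c + 378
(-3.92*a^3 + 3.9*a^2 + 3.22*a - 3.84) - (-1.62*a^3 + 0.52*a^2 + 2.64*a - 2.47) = -2.3*a^3 + 3.38*a^2 + 0.58*a - 1.37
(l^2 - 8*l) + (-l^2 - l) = -9*l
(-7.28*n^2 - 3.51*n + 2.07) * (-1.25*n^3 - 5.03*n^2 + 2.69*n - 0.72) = 9.1*n^5 + 41.0059*n^4 - 4.5154*n^3 - 14.6124*n^2 + 8.0955*n - 1.4904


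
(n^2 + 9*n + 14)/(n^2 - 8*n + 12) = (n^2 + 9*n + 14)/(n^2 - 8*n + 12)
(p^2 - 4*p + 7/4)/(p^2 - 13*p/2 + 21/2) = (p - 1/2)/(p - 3)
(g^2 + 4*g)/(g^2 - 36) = g*(g + 4)/(g^2 - 36)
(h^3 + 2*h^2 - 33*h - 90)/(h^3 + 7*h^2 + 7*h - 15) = (h - 6)/(h - 1)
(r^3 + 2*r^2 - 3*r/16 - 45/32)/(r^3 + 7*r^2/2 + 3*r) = (r^2 + r/2 - 15/16)/(r*(r + 2))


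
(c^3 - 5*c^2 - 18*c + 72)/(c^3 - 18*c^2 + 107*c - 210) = (c^2 + c - 12)/(c^2 - 12*c + 35)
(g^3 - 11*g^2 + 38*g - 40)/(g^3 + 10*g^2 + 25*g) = (g^3 - 11*g^2 + 38*g - 40)/(g*(g^2 + 10*g + 25))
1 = 1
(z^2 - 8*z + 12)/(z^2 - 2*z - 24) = (z - 2)/(z + 4)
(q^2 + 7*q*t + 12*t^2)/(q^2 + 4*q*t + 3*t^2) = (q + 4*t)/(q + t)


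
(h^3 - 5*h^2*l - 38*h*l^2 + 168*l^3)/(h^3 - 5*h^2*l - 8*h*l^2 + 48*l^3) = (h^2 - h*l - 42*l^2)/(h^2 - h*l - 12*l^2)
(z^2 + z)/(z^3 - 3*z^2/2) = 2*(z + 1)/(z*(2*z - 3))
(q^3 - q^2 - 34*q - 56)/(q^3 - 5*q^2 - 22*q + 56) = (q + 2)/(q - 2)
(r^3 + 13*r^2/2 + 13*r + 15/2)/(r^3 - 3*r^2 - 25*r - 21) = (r + 5/2)/(r - 7)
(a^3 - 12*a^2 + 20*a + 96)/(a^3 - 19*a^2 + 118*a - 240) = (a + 2)/(a - 5)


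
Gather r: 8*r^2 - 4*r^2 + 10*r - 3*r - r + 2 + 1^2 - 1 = 4*r^2 + 6*r + 2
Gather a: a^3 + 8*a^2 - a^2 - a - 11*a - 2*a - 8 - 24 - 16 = a^3 + 7*a^2 - 14*a - 48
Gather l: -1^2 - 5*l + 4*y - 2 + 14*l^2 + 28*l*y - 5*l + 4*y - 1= 14*l^2 + l*(28*y - 10) + 8*y - 4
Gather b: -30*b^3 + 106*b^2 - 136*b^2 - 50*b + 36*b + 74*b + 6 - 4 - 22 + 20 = -30*b^3 - 30*b^2 + 60*b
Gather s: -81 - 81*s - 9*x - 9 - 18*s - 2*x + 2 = -99*s - 11*x - 88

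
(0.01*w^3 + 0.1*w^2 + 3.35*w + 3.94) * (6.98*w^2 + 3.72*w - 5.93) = 0.0698*w^5 + 0.7352*w^4 + 23.6957*w^3 + 39.3702*w^2 - 5.2087*w - 23.3642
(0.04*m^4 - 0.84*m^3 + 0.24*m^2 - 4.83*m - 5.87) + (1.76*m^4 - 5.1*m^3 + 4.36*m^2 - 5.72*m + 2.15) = 1.8*m^4 - 5.94*m^3 + 4.6*m^2 - 10.55*m - 3.72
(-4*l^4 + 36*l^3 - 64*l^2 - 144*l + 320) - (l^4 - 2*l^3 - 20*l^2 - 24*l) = -5*l^4 + 38*l^3 - 44*l^2 - 120*l + 320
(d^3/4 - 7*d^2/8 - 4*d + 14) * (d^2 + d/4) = d^5/4 - 13*d^4/16 - 135*d^3/32 + 13*d^2 + 7*d/2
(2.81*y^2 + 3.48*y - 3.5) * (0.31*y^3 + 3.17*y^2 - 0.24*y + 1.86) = 0.8711*y^5 + 9.9865*y^4 + 9.2722*y^3 - 6.7036*y^2 + 7.3128*y - 6.51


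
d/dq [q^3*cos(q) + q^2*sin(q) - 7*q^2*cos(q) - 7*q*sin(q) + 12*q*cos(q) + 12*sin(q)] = -q^3*sin(q) + 7*q^2*sin(q) + 4*q^2*cos(q) - 10*q*sin(q) - 21*q*cos(q) - 7*sin(q) + 24*cos(q)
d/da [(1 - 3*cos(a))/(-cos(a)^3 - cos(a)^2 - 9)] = (5*cos(a)/2 + 3*cos(3*a)/2 - 27)*sin(a)/(cos(a)^3 + cos(a)^2 + 9)^2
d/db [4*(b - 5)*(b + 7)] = 8*b + 8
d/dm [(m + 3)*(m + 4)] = 2*m + 7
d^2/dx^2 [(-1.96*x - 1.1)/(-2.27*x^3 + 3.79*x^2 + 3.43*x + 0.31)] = (60.598104*x^5 - 33.156528*x^4 - 64.589296*x^3 + 59.965824*x^2 + 76.625616*x + 19.129864)/(11.697083*x^9 - 58.588473*x^8 + 44.79618*x^7 + 117.823778*x^6 - 51.685482*x^5 - 132.64338*x^4 - 63.878608*x^3 - 12.034014*x^2 - 0.988869*x - 0.029791)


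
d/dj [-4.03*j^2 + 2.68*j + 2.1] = 2.68 - 8.06*j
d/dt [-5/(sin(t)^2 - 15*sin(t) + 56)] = 5*(2*sin(t) - 15)*cos(t)/(sin(t)^2 - 15*sin(t) + 56)^2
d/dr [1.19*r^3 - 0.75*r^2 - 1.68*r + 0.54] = 3.57*r^2 - 1.5*r - 1.68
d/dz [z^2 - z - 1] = 2*z - 1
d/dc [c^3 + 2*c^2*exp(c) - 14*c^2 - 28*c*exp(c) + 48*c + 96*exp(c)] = 2*c^2*exp(c) + 3*c^2 - 24*c*exp(c) - 28*c + 68*exp(c) + 48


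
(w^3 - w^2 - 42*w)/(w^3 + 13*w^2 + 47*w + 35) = w*(w^2 - w - 42)/(w^3 + 13*w^2 + 47*w + 35)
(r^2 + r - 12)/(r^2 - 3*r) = (r + 4)/r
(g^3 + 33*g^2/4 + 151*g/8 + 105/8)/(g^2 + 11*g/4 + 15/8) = (4*g^2 + 27*g + 35)/(4*g + 5)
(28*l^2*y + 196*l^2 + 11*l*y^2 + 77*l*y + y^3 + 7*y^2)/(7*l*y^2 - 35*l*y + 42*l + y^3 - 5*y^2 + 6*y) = (4*l*y + 28*l + y^2 + 7*y)/(y^2 - 5*y + 6)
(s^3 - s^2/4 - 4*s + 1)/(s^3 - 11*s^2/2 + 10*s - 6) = (4*s^2 + 7*s - 2)/(2*(2*s^2 - 7*s + 6))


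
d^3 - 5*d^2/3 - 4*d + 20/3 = (d - 2)*(d - 5/3)*(d + 2)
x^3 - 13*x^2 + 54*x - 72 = (x - 6)*(x - 4)*(x - 3)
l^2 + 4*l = l*(l + 4)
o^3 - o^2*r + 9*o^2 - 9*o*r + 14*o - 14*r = (o + 2)*(o + 7)*(o - r)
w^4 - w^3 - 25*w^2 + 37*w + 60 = (w - 4)*(w - 3)*(w + 1)*(w + 5)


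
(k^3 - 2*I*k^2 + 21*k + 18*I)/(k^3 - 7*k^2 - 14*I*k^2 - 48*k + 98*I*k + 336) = (k^2 + 4*I*k - 3)/(k^2 - k*(7 + 8*I) + 56*I)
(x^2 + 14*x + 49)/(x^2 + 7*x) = (x + 7)/x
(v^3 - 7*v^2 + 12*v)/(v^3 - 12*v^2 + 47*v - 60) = v/(v - 5)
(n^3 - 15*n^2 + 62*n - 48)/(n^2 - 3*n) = (n^3 - 15*n^2 + 62*n - 48)/(n*(n - 3))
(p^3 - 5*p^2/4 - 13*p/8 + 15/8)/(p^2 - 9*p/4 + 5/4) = (8*p^2 - 2*p - 15)/(2*(4*p - 5))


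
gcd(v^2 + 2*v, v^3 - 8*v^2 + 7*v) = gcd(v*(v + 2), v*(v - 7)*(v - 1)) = v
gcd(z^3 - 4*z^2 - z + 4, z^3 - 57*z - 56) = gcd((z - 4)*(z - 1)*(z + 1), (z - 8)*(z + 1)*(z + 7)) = z + 1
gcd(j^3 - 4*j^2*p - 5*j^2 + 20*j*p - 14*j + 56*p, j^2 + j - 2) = j + 2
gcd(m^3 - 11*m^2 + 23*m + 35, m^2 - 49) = m - 7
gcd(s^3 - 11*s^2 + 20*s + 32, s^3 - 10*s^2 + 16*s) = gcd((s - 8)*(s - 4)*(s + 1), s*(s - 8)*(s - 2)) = s - 8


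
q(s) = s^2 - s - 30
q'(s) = 2*s - 1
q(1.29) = -29.63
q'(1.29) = 1.58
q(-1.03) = -27.91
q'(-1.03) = -3.06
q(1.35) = -29.53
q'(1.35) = 1.70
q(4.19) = -16.63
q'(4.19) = 7.38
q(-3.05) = -17.65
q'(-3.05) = -7.10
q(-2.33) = -22.24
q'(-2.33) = -5.66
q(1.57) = -29.11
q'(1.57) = 2.14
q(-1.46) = -26.41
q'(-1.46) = -3.92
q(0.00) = -30.00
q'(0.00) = -1.00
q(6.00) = 0.00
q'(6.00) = 11.00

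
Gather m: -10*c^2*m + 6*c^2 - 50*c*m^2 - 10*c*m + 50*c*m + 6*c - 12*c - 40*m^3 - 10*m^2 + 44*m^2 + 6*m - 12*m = 6*c^2 - 6*c - 40*m^3 + m^2*(34 - 50*c) + m*(-10*c^2 + 40*c - 6)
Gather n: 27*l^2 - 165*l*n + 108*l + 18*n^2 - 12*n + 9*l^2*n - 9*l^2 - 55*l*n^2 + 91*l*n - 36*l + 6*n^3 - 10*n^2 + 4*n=18*l^2 + 72*l + 6*n^3 + n^2*(8 - 55*l) + n*(9*l^2 - 74*l - 8)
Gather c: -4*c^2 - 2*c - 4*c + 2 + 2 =-4*c^2 - 6*c + 4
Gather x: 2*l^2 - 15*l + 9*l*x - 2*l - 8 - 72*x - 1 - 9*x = 2*l^2 - 17*l + x*(9*l - 81) - 9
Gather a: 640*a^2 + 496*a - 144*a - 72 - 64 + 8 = 640*a^2 + 352*a - 128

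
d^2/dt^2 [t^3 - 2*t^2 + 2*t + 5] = 6*t - 4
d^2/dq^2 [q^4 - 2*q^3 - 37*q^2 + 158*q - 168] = 12*q^2 - 12*q - 74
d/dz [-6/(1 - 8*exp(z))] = -48*exp(z)/(8*exp(z) - 1)^2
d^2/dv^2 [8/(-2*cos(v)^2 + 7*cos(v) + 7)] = 8*(-16*sin(v)^4 + 113*sin(v)^2 - 7*cos(v)/2 + 21*cos(3*v)/2 + 29)/(2*sin(v)^2 + 7*cos(v) + 5)^3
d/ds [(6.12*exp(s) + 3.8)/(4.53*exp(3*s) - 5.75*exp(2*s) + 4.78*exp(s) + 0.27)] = (-55.4472*exp(3*s) - 16.452*exp(2*s) + 43.7*exp(s) - 16.5116)*exp(s)/(20.5209*exp(6*s) - 52.095*exp(5*s) + 76.3693*exp(4*s) - 52.5238*exp(3*s) + 19.7434*exp(2*s) + 2.5812*exp(s) + 0.0729)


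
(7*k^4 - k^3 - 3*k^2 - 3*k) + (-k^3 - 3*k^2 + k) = 7*k^4 - 2*k^3 - 6*k^2 - 2*k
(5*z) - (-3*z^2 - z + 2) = 3*z^2 + 6*z - 2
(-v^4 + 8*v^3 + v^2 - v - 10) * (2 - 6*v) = 6*v^5 - 50*v^4 + 10*v^3 + 8*v^2 + 58*v - 20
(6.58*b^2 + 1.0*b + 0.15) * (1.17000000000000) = 7.6986*b^2 + 1.17*b + 0.1755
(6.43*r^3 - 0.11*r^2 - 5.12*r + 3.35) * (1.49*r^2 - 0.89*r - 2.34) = 9.5807*r^5 - 5.8866*r^4 - 22.5771*r^3 + 9.8057*r^2 + 8.9993*r - 7.839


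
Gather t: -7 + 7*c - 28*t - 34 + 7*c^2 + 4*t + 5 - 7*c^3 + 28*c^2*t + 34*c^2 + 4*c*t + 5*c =-7*c^3 + 41*c^2 + 12*c + t*(28*c^2 + 4*c - 24) - 36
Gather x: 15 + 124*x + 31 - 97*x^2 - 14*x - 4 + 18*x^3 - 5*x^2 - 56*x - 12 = 18*x^3 - 102*x^2 + 54*x + 30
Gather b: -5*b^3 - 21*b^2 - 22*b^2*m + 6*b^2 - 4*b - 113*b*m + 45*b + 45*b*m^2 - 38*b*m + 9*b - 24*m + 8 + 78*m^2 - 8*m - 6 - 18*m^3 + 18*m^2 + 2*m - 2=-5*b^3 + b^2*(-22*m - 15) + b*(45*m^2 - 151*m + 50) - 18*m^3 + 96*m^2 - 30*m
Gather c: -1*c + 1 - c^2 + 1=-c^2 - c + 2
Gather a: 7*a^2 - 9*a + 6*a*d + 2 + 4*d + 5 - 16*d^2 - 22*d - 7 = 7*a^2 + a*(6*d - 9) - 16*d^2 - 18*d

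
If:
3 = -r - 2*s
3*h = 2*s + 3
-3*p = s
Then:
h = 2*s/3 + 1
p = -s/3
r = -2*s - 3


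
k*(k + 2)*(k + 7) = k^3 + 9*k^2 + 14*k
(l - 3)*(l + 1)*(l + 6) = l^3 + 4*l^2 - 15*l - 18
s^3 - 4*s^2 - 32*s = s*(s - 8)*(s + 4)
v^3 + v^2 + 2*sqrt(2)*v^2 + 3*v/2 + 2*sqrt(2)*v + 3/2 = (v + 1)*(v + sqrt(2)/2)*(v + 3*sqrt(2)/2)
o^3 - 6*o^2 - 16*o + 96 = (o - 6)*(o - 4)*(o + 4)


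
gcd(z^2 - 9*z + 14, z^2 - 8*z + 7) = z - 7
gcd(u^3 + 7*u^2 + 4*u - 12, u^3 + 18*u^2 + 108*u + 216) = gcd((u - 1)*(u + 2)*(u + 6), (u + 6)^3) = u + 6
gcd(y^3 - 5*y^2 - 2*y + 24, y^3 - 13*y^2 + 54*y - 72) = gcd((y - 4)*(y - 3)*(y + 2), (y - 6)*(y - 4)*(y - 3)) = y^2 - 7*y + 12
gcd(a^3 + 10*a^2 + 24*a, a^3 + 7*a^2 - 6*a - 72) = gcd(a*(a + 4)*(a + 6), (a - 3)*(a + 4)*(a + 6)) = a^2 + 10*a + 24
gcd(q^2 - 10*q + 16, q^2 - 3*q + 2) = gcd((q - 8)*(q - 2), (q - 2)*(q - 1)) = q - 2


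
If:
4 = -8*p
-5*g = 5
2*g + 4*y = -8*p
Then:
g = -1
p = -1/2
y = 3/2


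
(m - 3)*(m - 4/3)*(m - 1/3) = m^3 - 14*m^2/3 + 49*m/9 - 4/3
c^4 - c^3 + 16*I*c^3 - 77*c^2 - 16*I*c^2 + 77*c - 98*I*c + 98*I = (c - 1)*(c + 2*I)*(c + 7*I)^2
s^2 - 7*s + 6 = (s - 6)*(s - 1)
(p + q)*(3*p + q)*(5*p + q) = 15*p^3 + 23*p^2*q + 9*p*q^2 + q^3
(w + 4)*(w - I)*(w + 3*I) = w^3 + 4*w^2 + 2*I*w^2 + 3*w + 8*I*w + 12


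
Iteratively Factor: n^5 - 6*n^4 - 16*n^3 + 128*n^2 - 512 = (n + 2)*(n^4 - 8*n^3 + 128*n - 256) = (n - 4)*(n + 2)*(n^3 - 4*n^2 - 16*n + 64) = (n - 4)*(n + 2)*(n + 4)*(n^2 - 8*n + 16) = (n - 4)^2*(n + 2)*(n + 4)*(n - 4)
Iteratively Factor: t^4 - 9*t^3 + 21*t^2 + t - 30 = (t + 1)*(t^3 - 10*t^2 + 31*t - 30) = (t - 3)*(t + 1)*(t^2 - 7*t + 10) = (t - 3)*(t - 2)*(t + 1)*(t - 5)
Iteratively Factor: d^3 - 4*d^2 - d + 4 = (d - 4)*(d^2 - 1) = (d - 4)*(d - 1)*(d + 1)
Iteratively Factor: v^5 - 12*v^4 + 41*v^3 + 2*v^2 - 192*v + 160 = (v - 4)*(v^4 - 8*v^3 + 9*v^2 + 38*v - 40) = (v - 5)*(v - 4)*(v^3 - 3*v^2 - 6*v + 8) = (v - 5)*(v - 4)^2*(v^2 + v - 2) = (v - 5)*(v - 4)^2*(v + 2)*(v - 1)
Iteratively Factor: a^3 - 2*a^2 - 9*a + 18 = (a - 2)*(a^2 - 9) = (a - 3)*(a - 2)*(a + 3)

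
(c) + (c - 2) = 2*c - 2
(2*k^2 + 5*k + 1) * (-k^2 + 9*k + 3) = -2*k^4 + 13*k^3 + 50*k^2 + 24*k + 3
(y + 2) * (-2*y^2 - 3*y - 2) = -2*y^3 - 7*y^2 - 8*y - 4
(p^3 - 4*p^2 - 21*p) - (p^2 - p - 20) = p^3 - 5*p^2 - 20*p + 20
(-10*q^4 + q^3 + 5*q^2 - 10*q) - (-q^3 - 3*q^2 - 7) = -10*q^4 + 2*q^3 + 8*q^2 - 10*q + 7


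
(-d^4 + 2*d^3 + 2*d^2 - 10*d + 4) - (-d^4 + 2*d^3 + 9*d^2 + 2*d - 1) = -7*d^2 - 12*d + 5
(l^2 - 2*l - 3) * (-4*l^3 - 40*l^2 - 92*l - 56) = -4*l^5 - 32*l^4 + 248*l^2 + 388*l + 168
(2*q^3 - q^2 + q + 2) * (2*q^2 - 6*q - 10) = 4*q^5 - 14*q^4 - 12*q^3 + 8*q^2 - 22*q - 20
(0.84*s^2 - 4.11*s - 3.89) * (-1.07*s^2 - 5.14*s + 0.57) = -0.8988*s^4 + 0.0801000000000007*s^3 + 25.7665*s^2 + 17.6519*s - 2.2173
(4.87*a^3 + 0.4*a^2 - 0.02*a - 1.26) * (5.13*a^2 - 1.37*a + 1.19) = 24.9831*a^5 - 4.6199*a^4 + 5.1447*a^3 - 5.9604*a^2 + 1.7024*a - 1.4994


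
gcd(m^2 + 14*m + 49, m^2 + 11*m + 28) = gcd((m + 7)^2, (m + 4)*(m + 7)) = m + 7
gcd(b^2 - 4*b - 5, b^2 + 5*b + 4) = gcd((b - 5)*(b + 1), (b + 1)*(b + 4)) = b + 1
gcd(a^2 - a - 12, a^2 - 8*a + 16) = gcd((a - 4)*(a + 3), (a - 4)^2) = a - 4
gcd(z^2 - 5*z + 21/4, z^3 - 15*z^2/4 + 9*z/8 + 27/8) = z - 3/2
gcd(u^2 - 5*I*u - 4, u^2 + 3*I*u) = 1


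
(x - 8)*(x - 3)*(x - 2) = x^3 - 13*x^2 + 46*x - 48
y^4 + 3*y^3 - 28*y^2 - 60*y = y*(y - 5)*(y + 2)*(y + 6)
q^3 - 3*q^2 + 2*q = q*(q - 2)*(q - 1)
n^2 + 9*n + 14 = (n + 2)*(n + 7)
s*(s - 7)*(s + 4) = s^3 - 3*s^2 - 28*s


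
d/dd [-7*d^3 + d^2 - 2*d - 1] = -21*d^2 + 2*d - 2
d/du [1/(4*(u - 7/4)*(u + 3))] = (-8*u - 5)/(16*u^4 + 40*u^3 - 143*u^2 - 210*u + 441)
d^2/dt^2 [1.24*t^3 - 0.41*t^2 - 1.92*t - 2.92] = 7.44*t - 0.82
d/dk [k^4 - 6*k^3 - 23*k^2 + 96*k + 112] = 4*k^3 - 18*k^2 - 46*k + 96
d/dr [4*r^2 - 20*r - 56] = 8*r - 20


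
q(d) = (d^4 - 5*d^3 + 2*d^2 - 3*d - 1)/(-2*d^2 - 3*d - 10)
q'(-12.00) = 15.35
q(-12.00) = -113.35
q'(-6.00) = 9.72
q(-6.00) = -38.52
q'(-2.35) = 6.84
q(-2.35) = -8.04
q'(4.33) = -1.13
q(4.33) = 0.51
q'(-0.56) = 1.21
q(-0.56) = -0.26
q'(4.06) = -0.88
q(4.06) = 0.78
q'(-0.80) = 2.00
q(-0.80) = -0.64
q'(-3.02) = 7.56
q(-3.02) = -12.89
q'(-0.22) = 0.49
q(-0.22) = 0.02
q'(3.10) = -0.09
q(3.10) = 1.24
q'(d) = (4*d + 3)*(d^4 - 5*d^3 + 2*d^2 - 3*d - 1)/(-2*d^2 - 3*d - 10)^2 + (4*d^3 - 15*d^2 + 4*d - 3)/(-2*d^2 - 3*d - 10)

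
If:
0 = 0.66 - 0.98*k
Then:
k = 0.67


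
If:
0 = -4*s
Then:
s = 0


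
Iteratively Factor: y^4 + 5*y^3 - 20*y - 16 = (y + 1)*(y^3 + 4*y^2 - 4*y - 16) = (y + 1)*(y + 4)*(y^2 - 4) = (y - 2)*(y + 1)*(y + 4)*(y + 2)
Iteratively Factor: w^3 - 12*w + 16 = (w - 2)*(w^2 + 2*w - 8) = (w - 2)^2*(w + 4)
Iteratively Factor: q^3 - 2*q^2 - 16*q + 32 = (q - 2)*(q^2 - 16) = (q - 2)*(q + 4)*(q - 4)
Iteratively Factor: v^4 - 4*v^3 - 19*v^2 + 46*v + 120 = (v + 3)*(v^3 - 7*v^2 + 2*v + 40) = (v - 5)*(v + 3)*(v^2 - 2*v - 8) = (v - 5)*(v - 4)*(v + 3)*(v + 2)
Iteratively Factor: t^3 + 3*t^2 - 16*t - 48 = (t + 3)*(t^2 - 16) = (t - 4)*(t + 3)*(t + 4)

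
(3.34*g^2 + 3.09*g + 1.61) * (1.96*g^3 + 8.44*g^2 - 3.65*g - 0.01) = 6.5464*g^5 + 34.246*g^4 + 17.0442*g^3 + 2.2765*g^2 - 5.9074*g - 0.0161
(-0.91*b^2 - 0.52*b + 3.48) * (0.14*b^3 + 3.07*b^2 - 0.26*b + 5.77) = -0.1274*b^5 - 2.8665*b^4 - 0.8726*b^3 + 5.5681*b^2 - 3.9052*b + 20.0796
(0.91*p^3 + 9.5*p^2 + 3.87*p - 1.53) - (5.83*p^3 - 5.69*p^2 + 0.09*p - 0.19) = -4.92*p^3 + 15.19*p^2 + 3.78*p - 1.34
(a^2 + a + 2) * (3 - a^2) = -a^4 - a^3 + a^2 + 3*a + 6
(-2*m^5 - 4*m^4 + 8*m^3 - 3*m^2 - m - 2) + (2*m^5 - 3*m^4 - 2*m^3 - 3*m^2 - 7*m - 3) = -7*m^4 + 6*m^3 - 6*m^2 - 8*m - 5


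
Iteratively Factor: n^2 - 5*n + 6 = (n - 2)*(n - 3)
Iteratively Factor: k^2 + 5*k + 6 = (k + 2)*(k + 3)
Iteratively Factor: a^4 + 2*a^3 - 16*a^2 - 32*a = (a + 2)*(a^3 - 16*a) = (a - 4)*(a + 2)*(a^2 + 4*a) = a*(a - 4)*(a + 2)*(a + 4)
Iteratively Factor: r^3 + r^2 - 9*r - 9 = (r + 1)*(r^2 - 9) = (r + 1)*(r + 3)*(r - 3)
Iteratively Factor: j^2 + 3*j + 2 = (j + 1)*(j + 2)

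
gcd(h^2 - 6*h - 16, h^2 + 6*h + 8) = h + 2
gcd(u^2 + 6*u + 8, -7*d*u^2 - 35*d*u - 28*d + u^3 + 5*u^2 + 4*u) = u + 4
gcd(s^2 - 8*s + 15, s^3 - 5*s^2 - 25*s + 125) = s - 5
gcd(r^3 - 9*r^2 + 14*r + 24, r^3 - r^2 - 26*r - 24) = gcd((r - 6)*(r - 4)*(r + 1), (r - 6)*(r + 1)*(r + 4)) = r^2 - 5*r - 6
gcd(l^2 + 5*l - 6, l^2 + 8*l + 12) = l + 6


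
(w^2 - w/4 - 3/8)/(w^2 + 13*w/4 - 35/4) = (8*w^2 - 2*w - 3)/(2*(4*w^2 + 13*w - 35))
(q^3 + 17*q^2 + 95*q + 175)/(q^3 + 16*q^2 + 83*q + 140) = (q + 5)/(q + 4)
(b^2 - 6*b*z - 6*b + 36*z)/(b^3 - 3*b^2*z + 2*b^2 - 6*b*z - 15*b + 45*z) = (b^2 - 6*b*z - 6*b + 36*z)/(b^3 - 3*b^2*z + 2*b^2 - 6*b*z - 15*b + 45*z)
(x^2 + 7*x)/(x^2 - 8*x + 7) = x*(x + 7)/(x^2 - 8*x + 7)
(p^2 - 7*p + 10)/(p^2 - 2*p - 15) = (p - 2)/(p + 3)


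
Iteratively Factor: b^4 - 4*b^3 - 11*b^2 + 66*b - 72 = (b - 3)*(b^3 - b^2 - 14*b + 24) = (b - 3)^2*(b^2 + 2*b - 8) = (b - 3)^2*(b + 4)*(b - 2)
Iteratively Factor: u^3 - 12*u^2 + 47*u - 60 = (u - 3)*(u^2 - 9*u + 20) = (u - 5)*(u - 3)*(u - 4)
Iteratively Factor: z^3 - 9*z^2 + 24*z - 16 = (z - 4)*(z^2 - 5*z + 4) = (z - 4)*(z - 1)*(z - 4)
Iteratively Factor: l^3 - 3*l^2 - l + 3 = (l - 3)*(l^2 - 1) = (l - 3)*(l + 1)*(l - 1)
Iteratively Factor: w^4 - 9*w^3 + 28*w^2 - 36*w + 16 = (w - 1)*(w^3 - 8*w^2 + 20*w - 16) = (w - 2)*(w - 1)*(w^2 - 6*w + 8) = (w - 2)^2*(w - 1)*(w - 4)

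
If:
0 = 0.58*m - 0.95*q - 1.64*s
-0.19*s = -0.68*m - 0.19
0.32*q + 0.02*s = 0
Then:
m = -0.31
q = 0.01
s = -0.11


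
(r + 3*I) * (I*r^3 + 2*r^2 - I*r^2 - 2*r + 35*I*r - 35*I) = I*r^4 - r^3 - I*r^3 + r^2 + 41*I*r^2 - 105*r - 41*I*r + 105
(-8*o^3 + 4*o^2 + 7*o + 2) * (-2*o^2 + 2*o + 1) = 16*o^5 - 24*o^4 - 14*o^3 + 14*o^2 + 11*o + 2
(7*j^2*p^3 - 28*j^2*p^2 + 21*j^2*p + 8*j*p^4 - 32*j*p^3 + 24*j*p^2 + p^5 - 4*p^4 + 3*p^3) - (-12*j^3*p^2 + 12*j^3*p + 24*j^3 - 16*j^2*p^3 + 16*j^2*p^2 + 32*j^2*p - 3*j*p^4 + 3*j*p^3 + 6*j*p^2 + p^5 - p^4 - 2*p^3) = 12*j^3*p^2 - 12*j^3*p - 24*j^3 + 23*j^2*p^3 - 44*j^2*p^2 - 11*j^2*p + 11*j*p^4 - 35*j*p^3 + 18*j*p^2 - 3*p^4 + 5*p^3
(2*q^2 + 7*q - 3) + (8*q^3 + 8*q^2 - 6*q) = 8*q^3 + 10*q^2 + q - 3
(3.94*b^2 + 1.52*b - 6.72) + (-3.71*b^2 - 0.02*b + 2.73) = 0.23*b^2 + 1.5*b - 3.99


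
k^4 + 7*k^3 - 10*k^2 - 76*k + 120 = (k - 2)^2*(k + 5)*(k + 6)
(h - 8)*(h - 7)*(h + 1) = h^3 - 14*h^2 + 41*h + 56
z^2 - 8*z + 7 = (z - 7)*(z - 1)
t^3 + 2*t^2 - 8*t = t*(t - 2)*(t + 4)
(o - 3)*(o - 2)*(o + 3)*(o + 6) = o^4 + 4*o^3 - 21*o^2 - 36*o + 108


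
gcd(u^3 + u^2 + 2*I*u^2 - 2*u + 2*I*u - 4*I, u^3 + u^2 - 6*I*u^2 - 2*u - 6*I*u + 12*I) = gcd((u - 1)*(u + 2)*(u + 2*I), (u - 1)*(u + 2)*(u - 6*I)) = u^2 + u - 2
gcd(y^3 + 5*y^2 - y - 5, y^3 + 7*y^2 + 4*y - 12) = y - 1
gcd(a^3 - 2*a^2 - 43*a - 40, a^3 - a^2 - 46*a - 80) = a^2 - 3*a - 40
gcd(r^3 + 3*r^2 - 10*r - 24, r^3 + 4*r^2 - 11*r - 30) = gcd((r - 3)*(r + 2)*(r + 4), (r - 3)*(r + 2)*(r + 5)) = r^2 - r - 6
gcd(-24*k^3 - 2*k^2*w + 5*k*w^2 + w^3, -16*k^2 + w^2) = 4*k + w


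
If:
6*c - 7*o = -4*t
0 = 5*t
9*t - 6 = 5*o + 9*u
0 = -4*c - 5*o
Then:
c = 0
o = 0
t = 0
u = -2/3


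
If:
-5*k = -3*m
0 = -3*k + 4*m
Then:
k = 0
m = 0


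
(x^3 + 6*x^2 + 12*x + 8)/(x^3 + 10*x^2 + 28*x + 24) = (x + 2)/(x + 6)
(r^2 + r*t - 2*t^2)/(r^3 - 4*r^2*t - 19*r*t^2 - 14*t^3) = (r - t)/(r^2 - 6*r*t - 7*t^2)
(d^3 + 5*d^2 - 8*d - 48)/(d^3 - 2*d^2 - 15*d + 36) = (d + 4)/(d - 3)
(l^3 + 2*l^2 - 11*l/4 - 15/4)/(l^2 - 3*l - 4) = (l^2 + l - 15/4)/(l - 4)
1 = 1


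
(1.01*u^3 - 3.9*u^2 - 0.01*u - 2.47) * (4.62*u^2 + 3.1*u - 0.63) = 4.6662*u^5 - 14.887*u^4 - 12.7725*u^3 - 8.9854*u^2 - 7.6507*u + 1.5561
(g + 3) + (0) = g + 3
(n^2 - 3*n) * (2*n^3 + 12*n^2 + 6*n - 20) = 2*n^5 + 6*n^4 - 30*n^3 - 38*n^2 + 60*n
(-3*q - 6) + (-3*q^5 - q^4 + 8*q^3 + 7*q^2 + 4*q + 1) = -3*q^5 - q^4 + 8*q^3 + 7*q^2 + q - 5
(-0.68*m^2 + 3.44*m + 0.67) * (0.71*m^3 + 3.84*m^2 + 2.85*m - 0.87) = -0.4828*m^5 - 0.168800000000001*m^4 + 11.7473*m^3 + 12.9684*m^2 - 1.0833*m - 0.5829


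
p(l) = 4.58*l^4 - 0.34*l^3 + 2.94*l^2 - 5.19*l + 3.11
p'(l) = 18.32*l^3 - 1.02*l^2 + 5.88*l - 5.19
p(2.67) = 236.50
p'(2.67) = 351.94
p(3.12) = 439.20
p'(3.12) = 559.63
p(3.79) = 952.14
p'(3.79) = 999.78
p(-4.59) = 2154.65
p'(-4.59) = -1825.26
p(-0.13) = 3.84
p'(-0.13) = -6.01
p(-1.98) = 97.94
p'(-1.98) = -163.04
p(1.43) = 19.86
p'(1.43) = 54.70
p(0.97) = 4.59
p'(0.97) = 16.27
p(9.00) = 29996.06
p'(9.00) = 13320.39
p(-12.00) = 96047.15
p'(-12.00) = -31879.59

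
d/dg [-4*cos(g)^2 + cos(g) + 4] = (8*cos(g) - 1)*sin(g)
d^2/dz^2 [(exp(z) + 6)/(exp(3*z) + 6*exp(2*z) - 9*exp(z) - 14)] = 4*(exp(6*z) + 18*exp(5*z) + 117*exp(4*z) + 248*exp(3*z) + 72*exp(2*z) + 594*exp(z) - 140)*exp(z)/(exp(9*z) + 18*exp(8*z) + 81*exp(7*z) - 150*exp(6*z) - 1233*exp(5*z) + 702*exp(4*z) + 4395*exp(3*z) + 126*exp(2*z) - 5292*exp(z) - 2744)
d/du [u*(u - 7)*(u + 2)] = 3*u^2 - 10*u - 14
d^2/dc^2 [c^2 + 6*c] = 2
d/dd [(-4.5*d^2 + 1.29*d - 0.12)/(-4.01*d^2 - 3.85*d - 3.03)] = (22.4979*d^2 + 26.3076*d - 4.3707)/(16.0801*d^4 + 30.877*d^3 + 39.1231*d^2 + 23.331*d + 9.1809)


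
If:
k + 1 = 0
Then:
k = -1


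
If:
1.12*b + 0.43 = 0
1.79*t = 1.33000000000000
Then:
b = -0.38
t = 0.74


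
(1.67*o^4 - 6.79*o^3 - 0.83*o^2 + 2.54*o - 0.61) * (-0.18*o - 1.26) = -0.3006*o^5 - 0.882*o^4 + 8.7048*o^3 + 0.5886*o^2 - 3.0906*o + 0.7686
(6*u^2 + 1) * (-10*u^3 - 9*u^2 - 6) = -60*u^5 - 54*u^4 - 10*u^3 - 45*u^2 - 6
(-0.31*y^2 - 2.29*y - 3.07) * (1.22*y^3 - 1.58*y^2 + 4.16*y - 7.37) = -0.3782*y^5 - 2.304*y^4 - 1.4168*y^3 - 2.3911*y^2 + 4.1061*y + 22.6259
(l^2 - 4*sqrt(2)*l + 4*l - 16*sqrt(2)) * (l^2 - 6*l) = l^4 - 4*sqrt(2)*l^3 - 2*l^3 - 24*l^2 + 8*sqrt(2)*l^2 + 96*sqrt(2)*l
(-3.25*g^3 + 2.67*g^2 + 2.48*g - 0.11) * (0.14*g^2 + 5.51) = -0.455*g^5 + 0.3738*g^4 - 17.5603*g^3 + 14.6963*g^2 + 13.6648*g - 0.6061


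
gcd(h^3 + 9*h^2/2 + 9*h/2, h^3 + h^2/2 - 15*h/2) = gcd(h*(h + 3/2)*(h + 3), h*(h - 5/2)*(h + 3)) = h^2 + 3*h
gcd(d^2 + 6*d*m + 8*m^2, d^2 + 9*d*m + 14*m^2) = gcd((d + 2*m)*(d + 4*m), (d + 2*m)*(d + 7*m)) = d + 2*m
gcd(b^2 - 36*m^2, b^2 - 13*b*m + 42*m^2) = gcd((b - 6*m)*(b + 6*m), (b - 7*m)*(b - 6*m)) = b - 6*m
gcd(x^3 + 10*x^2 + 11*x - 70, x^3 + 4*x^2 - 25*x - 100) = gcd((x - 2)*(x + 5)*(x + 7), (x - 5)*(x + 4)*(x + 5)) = x + 5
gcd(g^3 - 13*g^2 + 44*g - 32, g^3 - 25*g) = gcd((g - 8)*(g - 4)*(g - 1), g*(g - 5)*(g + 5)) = 1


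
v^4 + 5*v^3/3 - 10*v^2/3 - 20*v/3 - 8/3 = (v - 2)*(v + 2/3)*(v + 1)*(v + 2)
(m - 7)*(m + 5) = m^2 - 2*m - 35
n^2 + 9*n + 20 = (n + 4)*(n + 5)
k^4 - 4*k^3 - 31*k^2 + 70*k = k*(k - 7)*(k - 2)*(k + 5)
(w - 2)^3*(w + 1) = w^4 - 5*w^3 + 6*w^2 + 4*w - 8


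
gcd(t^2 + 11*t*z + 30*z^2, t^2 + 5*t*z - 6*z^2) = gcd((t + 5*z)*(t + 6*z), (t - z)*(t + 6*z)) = t + 6*z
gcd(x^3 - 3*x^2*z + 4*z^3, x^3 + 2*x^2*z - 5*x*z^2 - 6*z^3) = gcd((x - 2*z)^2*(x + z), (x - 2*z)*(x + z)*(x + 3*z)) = x^2 - x*z - 2*z^2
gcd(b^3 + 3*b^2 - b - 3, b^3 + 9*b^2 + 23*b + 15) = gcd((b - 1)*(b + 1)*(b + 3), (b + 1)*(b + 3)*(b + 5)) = b^2 + 4*b + 3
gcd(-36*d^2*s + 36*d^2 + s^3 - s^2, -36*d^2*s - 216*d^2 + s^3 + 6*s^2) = -36*d^2 + s^2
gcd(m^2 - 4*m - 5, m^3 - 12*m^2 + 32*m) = 1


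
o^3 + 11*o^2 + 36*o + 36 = (o + 2)*(o + 3)*(o + 6)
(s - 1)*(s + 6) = s^2 + 5*s - 6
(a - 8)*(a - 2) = a^2 - 10*a + 16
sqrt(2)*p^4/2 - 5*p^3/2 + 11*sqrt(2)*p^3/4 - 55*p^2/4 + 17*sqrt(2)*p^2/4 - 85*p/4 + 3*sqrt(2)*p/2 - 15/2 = (p + 1/2)*(p + 3)*(p - 5*sqrt(2)/2)*(sqrt(2)*p/2 + sqrt(2))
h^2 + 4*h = h*(h + 4)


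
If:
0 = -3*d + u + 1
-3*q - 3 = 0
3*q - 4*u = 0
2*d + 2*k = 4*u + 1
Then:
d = 1/12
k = -13/12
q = -1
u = -3/4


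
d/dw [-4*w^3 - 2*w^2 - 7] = 4*w*(-3*w - 1)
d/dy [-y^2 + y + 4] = 1 - 2*y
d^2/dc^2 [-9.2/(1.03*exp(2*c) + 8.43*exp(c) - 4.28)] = (-9.2*(2.06*exp(c) + 8.43)*(4.12*exp(c) + 16.86)*exp(c) + (37.904*exp(c) + 77.556)*(1.03*exp(2*c) + 8.43*exp(c) - 4.28))*exp(c)/(1.03*exp(2*c) + 8.43*exp(c) - 4.28)^3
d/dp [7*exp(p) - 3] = 7*exp(p)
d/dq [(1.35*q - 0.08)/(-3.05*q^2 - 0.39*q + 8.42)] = (4.1175*q^2 - 0.488*q + 11.3358)/(9.3025*q^4 + 2.379*q^3 - 51.2099*q^2 - 6.5676*q + 70.8964)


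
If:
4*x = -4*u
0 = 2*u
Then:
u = 0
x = 0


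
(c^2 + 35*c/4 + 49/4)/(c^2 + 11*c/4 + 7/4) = (c + 7)/(c + 1)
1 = 1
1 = 1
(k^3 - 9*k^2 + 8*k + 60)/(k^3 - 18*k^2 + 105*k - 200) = (k^2 - 4*k - 12)/(k^2 - 13*k + 40)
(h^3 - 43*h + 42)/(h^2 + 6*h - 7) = h - 6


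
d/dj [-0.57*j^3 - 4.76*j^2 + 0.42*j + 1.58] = -1.71*j^2 - 9.52*j + 0.42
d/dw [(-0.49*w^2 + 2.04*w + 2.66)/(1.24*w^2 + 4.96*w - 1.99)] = (-4.96*w^2 - 4.6466*w - 17.2532)/(1.5376*w^4 + 12.3008*w^3 + 19.6664*w^2 - 19.7408*w + 3.9601)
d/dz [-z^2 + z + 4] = 1 - 2*z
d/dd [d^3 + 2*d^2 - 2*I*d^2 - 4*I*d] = 3*d^2 + 4*d*(1 - I) - 4*I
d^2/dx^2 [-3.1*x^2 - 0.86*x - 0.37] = -6.20000000000000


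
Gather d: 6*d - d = 5*d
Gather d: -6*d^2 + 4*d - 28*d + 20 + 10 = -6*d^2 - 24*d + 30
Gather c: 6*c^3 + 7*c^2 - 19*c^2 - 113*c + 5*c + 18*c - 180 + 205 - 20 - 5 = 6*c^3 - 12*c^2 - 90*c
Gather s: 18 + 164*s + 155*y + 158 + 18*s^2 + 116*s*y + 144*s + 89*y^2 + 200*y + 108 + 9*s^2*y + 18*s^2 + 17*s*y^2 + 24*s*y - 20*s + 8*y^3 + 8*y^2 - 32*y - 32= s^2*(9*y + 36) + s*(17*y^2 + 140*y + 288) + 8*y^3 + 97*y^2 + 323*y + 252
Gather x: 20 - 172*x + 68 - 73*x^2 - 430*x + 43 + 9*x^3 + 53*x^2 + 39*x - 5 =9*x^3 - 20*x^2 - 563*x + 126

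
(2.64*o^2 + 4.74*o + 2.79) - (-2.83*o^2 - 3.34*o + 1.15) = 5.47*o^2 + 8.08*o + 1.64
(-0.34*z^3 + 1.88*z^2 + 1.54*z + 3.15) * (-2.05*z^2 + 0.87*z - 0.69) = 0.697*z^5 - 4.1498*z^4 - 1.2868*z^3 - 6.4149*z^2 + 1.6779*z - 2.1735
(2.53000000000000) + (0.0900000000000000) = 2.62000000000000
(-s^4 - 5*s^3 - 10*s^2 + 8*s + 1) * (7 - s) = s^5 - 2*s^4 - 25*s^3 - 78*s^2 + 55*s + 7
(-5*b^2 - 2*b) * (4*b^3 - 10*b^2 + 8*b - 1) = -20*b^5 + 42*b^4 - 20*b^3 - 11*b^2 + 2*b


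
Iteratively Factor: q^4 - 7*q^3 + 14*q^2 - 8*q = (q - 1)*(q^3 - 6*q^2 + 8*q) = (q - 2)*(q - 1)*(q^2 - 4*q) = q*(q - 2)*(q - 1)*(q - 4)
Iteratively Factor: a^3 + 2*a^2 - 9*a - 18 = (a - 3)*(a^2 + 5*a + 6) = (a - 3)*(a + 2)*(a + 3)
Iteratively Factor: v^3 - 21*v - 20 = (v - 5)*(v^2 + 5*v + 4) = (v - 5)*(v + 1)*(v + 4)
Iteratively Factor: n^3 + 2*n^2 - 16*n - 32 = (n + 2)*(n^2 - 16) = (n - 4)*(n + 2)*(n + 4)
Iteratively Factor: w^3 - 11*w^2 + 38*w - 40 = (w - 2)*(w^2 - 9*w + 20) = (w - 5)*(w - 2)*(w - 4)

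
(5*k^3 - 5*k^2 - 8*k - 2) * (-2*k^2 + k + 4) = -10*k^5 + 15*k^4 + 31*k^3 - 24*k^2 - 34*k - 8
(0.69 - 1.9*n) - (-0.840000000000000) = 1.53 - 1.9*n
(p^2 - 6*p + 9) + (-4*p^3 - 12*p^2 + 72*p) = -4*p^3 - 11*p^2 + 66*p + 9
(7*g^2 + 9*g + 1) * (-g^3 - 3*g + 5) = -7*g^5 - 9*g^4 - 22*g^3 + 8*g^2 + 42*g + 5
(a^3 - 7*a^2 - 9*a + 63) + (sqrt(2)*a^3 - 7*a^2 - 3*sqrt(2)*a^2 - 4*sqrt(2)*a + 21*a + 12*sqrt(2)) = a^3 + sqrt(2)*a^3 - 14*a^2 - 3*sqrt(2)*a^2 - 4*sqrt(2)*a + 12*a + 12*sqrt(2) + 63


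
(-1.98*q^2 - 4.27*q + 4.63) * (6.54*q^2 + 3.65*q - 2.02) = -12.9492*q^4 - 35.1528*q^3 + 18.6943*q^2 + 25.5249*q - 9.3526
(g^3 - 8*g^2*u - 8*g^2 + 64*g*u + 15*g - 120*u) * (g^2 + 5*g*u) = g^5 - 3*g^4*u - 8*g^4 - 40*g^3*u^2 + 24*g^3*u + 15*g^3 + 320*g^2*u^2 - 45*g^2*u - 600*g*u^2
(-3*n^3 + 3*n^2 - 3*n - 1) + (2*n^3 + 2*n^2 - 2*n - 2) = -n^3 + 5*n^2 - 5*n - 3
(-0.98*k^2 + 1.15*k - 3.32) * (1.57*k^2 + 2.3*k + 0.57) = -1.5386*k^4 - 0.4485*k^3 - 3.126*k^2 - 6.9805*k - 1.8924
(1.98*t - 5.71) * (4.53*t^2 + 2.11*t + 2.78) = 8.9694*t^3 - 21.6885*t^2 - 6.5437*t - 15.8738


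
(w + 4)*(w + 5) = w^2 + 9*w + 20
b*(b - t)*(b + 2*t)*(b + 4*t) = b^4 + 5*b^3*t + 2*b^2*t^2 - 8*b*t^3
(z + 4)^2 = z^2 + 8*z + 16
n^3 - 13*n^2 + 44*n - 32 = (n - 8)*(n - 4)*(n - 1)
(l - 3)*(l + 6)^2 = l^3 + 9*l^2 - 108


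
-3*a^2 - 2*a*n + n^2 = (-3*a + n)*(a + n)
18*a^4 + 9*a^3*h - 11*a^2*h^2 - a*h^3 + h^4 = (-3*a + h)*(-2*a + h)*(a + h)*(3*a + h)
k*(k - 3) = k^2 - 3*k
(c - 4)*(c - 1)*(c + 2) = c^3 - 3*c^2 - 6*c + 8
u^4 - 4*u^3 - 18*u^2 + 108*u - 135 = (u - 3)^3*(u + 5)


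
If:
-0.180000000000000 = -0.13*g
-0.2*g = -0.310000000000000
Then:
No Solution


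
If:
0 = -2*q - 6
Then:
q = -3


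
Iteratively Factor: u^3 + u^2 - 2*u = (u + 2)*(u^2 - u) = (u - 1)*(u + 2)*(u)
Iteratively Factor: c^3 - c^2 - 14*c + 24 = (c + 4)*(c^2 - 5*c + 6) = (c - 2)*(c + 4)*(c - 3)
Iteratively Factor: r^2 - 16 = (r - 4)*(r + 4)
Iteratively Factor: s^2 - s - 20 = (s - 5)*(s + 4)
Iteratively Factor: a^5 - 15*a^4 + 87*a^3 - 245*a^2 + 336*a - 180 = (a - 2)*(a^4 - 13*a^3 + 61*a^2 - 123*a + 90) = (a - 3)*(a - 2)*(a^3 - 10*a^2 + 31*a - 30) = (a - 3)^2*(a - 2)*(a^2 - 7*a + 10) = (a - 3)^2*(a - 2)^2*(a - 5)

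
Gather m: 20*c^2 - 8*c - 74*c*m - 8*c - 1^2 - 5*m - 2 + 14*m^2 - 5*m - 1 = 20*c^2 - 16*c + 14*m^2 + m*(-74*c - 10) - 4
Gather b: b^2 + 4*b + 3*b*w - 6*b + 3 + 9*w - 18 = b^2 + b*(3*w - 2) + 9*w - 15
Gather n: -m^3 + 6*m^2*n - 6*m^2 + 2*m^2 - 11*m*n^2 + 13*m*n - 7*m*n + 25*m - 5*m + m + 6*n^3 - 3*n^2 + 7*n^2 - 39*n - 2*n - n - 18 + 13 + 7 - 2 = -m^3 - 4*m^2 + 21*m + 6*n^3 + n^2*(4 - 11*m) + n*(6*m^2 + 6*m - 42)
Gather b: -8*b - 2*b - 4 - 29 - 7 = -10*b - 40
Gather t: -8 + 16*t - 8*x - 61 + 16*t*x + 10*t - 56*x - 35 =t*(16*x + 26) - 64*x - 104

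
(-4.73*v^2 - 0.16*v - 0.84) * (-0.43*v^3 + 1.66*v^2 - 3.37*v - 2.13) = 2.0339*v^5 - 7.783*v^4 + 16.0357*v^3 + 9.2197*v^2 + 3.1716*v + 1.7892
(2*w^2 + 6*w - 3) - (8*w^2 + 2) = -6*w^2 + 6*w - 5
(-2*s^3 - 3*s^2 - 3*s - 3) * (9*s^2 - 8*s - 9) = -18*s^5 - 11*s^4 + 15*s^3 + 24*s^2 + 51*s + 27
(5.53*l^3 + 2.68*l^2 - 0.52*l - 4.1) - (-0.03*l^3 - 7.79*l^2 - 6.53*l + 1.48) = 5.56*l^3 + 10.47*l^2 + 6.01*l - 5.58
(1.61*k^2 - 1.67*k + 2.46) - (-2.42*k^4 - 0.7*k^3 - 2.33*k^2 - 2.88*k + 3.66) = 2.42*k^4 + 0.7*k^3 + 3.94*k^2 + 1.21*k - 1.2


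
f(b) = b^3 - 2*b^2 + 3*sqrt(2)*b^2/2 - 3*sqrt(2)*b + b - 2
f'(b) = 3*b^2 - 4*b + 3*sqrt(2)*b - 3*sqrt(2) + 1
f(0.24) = -2.76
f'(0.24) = -3.01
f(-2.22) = -5.14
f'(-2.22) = 11.00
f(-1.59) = -0.56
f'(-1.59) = 3.96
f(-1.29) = 0.24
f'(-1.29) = 1.44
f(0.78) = -3.98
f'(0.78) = -1.23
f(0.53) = -3.54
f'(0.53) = -2.27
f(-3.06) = -19.59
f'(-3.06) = 24.11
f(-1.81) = -1.66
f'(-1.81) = 6.15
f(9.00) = 707.64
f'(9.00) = 241.94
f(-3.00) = -18.18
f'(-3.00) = 23.03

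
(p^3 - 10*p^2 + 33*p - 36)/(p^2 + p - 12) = (p^2 - 7*p + 12)/(p + 4)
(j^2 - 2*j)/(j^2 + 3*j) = (j - 2)/(j + 3)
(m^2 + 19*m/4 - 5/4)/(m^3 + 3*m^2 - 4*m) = (4*m^2 + 19*m - 5)/(4*m*(m^2 + 3*m - 4))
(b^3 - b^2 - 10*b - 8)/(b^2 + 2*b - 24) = (b^2 + 3*b + 2)/(b + 6)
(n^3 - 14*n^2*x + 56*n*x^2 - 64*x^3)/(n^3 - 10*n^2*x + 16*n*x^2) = (n - 4*x)/n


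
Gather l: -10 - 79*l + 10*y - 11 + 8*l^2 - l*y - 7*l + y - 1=8*l^2 + l*(-y - 86) + 11*y - 22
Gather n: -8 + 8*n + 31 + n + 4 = 9*n + 27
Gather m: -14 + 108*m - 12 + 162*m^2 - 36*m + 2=162*m^2 + 72*m - 24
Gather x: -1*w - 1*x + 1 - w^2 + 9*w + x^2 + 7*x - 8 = -w^2 + 8*w + x^2 + 6*x - 7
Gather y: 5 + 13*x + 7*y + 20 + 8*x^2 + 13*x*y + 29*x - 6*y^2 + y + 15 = 8*x^2 + 42*x - 6*y^2 + y*(13*x + 8) + 40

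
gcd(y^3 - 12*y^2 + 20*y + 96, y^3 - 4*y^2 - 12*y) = y^2 - 4*y - 12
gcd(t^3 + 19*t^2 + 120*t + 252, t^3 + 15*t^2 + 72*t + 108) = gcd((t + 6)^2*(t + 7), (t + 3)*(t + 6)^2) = t^2 + 12*t + 36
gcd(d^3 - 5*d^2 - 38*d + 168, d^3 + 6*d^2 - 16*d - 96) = d^2 + 2*d - 24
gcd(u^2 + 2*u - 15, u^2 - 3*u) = u - 3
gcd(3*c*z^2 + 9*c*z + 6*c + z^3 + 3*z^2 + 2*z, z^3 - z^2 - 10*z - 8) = z^2 + 3*z + 2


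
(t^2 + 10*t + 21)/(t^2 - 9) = (t + 7)/(t - 3)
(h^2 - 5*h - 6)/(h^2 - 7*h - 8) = (h - 6)/(h - 8)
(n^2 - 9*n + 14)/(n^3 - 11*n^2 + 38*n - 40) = (n - 7)/(n^2 - 9*n + 20)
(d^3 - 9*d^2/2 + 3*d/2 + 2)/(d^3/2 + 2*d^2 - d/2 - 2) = (2*d^2 - 7*d - 4)/(d^2 + 5*d + 4)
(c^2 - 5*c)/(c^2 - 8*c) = (c - 5)/(c - 8)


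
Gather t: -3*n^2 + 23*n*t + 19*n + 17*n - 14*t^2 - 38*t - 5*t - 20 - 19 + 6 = -3*n^2 + 36*n - 14*t^2 + t*(23*n - 43) - 33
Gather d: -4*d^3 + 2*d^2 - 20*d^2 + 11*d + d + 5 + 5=-4*d^3 - 18*d^2 + 12*d + 10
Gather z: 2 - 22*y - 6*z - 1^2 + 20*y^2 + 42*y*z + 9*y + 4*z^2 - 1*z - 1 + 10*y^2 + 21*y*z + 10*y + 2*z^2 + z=30*y^2 - 3*y + 6*z^2 + z*(63*y - 6)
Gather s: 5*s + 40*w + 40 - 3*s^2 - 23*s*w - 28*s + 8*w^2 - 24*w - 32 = -3*s^2 + s*(-23*w - 23) + 8*w^2 + 16*w + 8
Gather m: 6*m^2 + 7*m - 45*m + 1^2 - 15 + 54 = 6*m^2 - 38*m + 40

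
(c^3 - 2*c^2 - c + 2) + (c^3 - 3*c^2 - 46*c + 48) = 2*c^3 - 5*c^2 - 47*c + 50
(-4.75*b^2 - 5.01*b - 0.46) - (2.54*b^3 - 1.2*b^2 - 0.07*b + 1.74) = -2.54*b^3 - 3.55*b^2 - 4.94*b - 2.2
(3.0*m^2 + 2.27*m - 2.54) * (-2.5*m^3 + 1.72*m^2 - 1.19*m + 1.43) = -7.5*m^5 - 0.515*m^4 + 6.6844*m^3 - 2.7801*m^2 + 6.2687*m - 3.6322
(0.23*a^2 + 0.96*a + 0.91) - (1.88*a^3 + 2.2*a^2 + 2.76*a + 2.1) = -1.88*a^3 - 1.97*a^2 - 1.8*a - 1.19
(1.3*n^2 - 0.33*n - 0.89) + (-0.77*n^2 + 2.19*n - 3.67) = 0.53*n^2 + 1.86*n - 4.56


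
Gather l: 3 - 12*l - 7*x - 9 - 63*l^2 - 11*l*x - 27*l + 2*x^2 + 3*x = -63*l^2 + l*(-11*x - 39) + 2*x^2 - 4*x - 6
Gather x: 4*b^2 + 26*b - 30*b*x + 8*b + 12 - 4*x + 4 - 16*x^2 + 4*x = 4*b^2 - 30*b*x + 34*b - 16*x^2 + 16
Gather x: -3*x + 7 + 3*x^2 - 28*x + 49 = 3*x^2 - 31*x + 56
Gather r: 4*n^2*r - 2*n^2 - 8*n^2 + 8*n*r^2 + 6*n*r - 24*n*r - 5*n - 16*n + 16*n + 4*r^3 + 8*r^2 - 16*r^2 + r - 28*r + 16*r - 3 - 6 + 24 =-10*n^2 - 5*n + 4*r^3 + r^2*(8*n - 8) + r*(4*n^2 - 18*n - 11) + 15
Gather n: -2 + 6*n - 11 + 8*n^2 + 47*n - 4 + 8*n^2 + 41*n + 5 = 16*n^2 + 94*n - 12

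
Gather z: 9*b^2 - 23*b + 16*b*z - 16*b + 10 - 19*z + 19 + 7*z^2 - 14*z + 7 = 9*b^2 - 39*b + 7*z^2 + z*(16*b - 33) + 36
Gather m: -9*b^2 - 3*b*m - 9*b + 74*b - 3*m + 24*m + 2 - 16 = -9*b^2 + 65*b + m*(21 - 3*b) - 14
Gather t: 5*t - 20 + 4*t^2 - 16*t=4*t^2 - 11*t - 20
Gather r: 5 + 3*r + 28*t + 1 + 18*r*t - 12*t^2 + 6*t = r*(18*t + 3) - 12*t^2 + 34*t + 6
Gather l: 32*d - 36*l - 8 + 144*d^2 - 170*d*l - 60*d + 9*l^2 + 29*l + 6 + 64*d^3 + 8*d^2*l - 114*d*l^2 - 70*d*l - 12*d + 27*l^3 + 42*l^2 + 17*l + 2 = 64*d^3 + 144*d^2 - 40*d + 27*l^3 + l^2*(51 - 114*d) + l*(8*d^2 - 240*d + 10)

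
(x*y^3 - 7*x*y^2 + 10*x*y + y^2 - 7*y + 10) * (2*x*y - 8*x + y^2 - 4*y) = 2*x^2*y^4 - 22*x^2*y^3 + 76*x^2*y^2 - 80*x^2*y + x*y^5 - 11*x*y^4 + 40*x*y^3 - 62*x*y^2 + 76*x*y - 80*x + y^4 - 11*y^3 + 38*y^2 - 40*y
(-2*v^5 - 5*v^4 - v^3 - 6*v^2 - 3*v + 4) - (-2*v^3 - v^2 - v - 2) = -2*v^5 - 5*v^4 + v^3 - 5*v^2 - 2*v + 6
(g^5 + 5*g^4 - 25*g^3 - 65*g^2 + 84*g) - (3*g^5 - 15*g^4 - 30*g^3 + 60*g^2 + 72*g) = -2*g^5 + 20*g^4 + 5*g^3 - 125*g^2 + 12*g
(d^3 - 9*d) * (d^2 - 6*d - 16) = d^5 - 6*d^4 - 25*d^3 + 54*d^2 + 144*d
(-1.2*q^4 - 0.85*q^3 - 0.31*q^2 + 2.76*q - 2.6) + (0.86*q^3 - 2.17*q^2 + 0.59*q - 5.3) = -1.2*q^4 + 0.01*q^3 - 2.48*q^2 + 3.35*q - 7.9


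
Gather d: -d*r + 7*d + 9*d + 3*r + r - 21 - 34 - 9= d*(16 - r) + 4*r - 64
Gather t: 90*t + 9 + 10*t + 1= 100*t + 10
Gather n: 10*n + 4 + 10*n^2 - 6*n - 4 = 10*n^2 + 4*n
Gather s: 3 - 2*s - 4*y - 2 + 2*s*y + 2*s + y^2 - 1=2*s*y + y^2 - 4*y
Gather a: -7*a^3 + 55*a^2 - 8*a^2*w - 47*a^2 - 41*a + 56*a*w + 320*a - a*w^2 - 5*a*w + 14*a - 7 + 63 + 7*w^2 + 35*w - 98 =-7*a^3 + a^2*(8 - 8*w) + a*(-w^2 + 51*w + 293) + 7*w^2 + 35*w - 42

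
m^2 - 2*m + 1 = (m - 1)^2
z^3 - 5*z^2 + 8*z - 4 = (z - 2)^2*(z - 1)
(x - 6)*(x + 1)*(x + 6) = x^3 + x^2 - 36*x - 36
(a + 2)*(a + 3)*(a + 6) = a^3 + 11*a^2 + 36*a + 36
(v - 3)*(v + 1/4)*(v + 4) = v^3 + 5*v^2/4 - 47*v/4 - 3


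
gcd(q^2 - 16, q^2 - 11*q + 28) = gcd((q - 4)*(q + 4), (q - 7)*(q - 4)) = q - 4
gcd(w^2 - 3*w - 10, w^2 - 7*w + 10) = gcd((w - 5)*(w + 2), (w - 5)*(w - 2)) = w - 5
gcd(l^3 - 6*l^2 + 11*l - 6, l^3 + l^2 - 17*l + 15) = l^2 - 4*l + 3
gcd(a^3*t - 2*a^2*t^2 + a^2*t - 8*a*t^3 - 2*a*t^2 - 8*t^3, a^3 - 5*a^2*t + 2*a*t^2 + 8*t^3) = -a + 4*t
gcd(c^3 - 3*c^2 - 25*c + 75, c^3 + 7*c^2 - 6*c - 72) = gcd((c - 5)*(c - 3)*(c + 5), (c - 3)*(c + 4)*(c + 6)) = c - 3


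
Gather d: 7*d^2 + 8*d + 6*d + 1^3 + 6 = 7*d^2 + 14*d + 7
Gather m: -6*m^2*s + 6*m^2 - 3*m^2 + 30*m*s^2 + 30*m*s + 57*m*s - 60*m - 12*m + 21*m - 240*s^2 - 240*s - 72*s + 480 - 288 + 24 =m^2*(3 - 6*s) + m*(30*s^2 + 87*s - 51) - 240*s^2 - 312*s + 216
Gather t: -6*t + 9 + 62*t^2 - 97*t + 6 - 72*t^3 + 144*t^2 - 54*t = -72*t^3 + 206*t^2 - 157*t + 15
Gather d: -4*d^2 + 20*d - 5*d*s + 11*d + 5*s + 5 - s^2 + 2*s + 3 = -4*d^2 + d*(31 - 5*s) - s^2 + 7*s + 8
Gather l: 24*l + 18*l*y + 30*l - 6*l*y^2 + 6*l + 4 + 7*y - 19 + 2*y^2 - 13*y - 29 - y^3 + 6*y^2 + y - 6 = l*(-6*y^2 + 18*y + 60) - y^3 + 8*y^2 - 5*y - 50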